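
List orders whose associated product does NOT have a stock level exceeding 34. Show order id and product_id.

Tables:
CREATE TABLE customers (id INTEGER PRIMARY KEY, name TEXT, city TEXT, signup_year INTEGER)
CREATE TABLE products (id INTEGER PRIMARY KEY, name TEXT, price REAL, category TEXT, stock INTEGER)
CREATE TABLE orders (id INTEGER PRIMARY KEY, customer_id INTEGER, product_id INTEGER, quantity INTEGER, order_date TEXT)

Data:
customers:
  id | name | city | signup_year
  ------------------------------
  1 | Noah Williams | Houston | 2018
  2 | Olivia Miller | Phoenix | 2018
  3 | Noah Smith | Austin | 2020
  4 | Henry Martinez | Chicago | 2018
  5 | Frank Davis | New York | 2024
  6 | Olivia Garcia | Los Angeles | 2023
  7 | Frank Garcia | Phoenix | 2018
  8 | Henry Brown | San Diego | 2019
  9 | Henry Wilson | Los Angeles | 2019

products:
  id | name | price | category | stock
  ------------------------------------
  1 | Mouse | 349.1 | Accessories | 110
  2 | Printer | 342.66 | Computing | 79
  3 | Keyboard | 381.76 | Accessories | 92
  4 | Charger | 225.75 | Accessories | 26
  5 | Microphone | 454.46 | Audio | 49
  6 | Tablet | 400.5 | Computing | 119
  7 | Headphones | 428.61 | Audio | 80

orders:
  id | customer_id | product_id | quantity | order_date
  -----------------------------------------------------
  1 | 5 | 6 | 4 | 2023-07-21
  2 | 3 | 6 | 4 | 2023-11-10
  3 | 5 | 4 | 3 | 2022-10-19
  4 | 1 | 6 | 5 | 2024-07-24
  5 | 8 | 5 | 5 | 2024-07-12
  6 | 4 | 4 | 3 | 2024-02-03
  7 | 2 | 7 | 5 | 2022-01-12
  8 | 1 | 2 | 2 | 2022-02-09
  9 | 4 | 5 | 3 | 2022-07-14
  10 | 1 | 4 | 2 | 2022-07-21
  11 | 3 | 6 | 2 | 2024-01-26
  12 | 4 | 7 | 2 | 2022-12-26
SELECT id, product_id FROM orders WHERE product_id NOT IN (SELECT id FROM products WHERE stock > 34)

Execution result:
id | product_id
3 | 4
6 | 4
10 | 4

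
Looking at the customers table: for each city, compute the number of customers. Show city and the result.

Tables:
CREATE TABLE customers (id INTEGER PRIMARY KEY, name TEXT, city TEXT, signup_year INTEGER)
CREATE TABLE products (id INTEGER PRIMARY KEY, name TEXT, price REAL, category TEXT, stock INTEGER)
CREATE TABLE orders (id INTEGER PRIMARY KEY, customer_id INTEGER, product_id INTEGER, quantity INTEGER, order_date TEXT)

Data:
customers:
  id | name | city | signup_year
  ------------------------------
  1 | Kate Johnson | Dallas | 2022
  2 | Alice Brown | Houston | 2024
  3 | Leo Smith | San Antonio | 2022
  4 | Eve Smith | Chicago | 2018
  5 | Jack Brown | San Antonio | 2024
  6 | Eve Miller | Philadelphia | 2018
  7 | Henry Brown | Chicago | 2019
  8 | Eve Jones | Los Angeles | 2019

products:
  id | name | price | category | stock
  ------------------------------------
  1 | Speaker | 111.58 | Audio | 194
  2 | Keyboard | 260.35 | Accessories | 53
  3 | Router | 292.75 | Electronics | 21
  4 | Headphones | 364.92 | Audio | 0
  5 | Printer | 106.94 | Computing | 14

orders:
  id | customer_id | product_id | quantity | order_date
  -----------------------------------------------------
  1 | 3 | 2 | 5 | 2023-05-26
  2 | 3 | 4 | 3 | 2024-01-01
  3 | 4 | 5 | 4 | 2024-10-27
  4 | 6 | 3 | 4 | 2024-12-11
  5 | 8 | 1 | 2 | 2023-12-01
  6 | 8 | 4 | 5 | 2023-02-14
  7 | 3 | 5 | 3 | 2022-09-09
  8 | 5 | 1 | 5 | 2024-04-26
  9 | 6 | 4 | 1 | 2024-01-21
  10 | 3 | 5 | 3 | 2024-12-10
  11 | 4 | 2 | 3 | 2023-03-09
SELECT city, COUNT(*) AS n FROM customers GROUP BY city

Execution result:
city | n
Chicago | 2
Dallas | 1
Houston | 1
Los Angeles | 1
Philadelphia | 1
San Antonio | 2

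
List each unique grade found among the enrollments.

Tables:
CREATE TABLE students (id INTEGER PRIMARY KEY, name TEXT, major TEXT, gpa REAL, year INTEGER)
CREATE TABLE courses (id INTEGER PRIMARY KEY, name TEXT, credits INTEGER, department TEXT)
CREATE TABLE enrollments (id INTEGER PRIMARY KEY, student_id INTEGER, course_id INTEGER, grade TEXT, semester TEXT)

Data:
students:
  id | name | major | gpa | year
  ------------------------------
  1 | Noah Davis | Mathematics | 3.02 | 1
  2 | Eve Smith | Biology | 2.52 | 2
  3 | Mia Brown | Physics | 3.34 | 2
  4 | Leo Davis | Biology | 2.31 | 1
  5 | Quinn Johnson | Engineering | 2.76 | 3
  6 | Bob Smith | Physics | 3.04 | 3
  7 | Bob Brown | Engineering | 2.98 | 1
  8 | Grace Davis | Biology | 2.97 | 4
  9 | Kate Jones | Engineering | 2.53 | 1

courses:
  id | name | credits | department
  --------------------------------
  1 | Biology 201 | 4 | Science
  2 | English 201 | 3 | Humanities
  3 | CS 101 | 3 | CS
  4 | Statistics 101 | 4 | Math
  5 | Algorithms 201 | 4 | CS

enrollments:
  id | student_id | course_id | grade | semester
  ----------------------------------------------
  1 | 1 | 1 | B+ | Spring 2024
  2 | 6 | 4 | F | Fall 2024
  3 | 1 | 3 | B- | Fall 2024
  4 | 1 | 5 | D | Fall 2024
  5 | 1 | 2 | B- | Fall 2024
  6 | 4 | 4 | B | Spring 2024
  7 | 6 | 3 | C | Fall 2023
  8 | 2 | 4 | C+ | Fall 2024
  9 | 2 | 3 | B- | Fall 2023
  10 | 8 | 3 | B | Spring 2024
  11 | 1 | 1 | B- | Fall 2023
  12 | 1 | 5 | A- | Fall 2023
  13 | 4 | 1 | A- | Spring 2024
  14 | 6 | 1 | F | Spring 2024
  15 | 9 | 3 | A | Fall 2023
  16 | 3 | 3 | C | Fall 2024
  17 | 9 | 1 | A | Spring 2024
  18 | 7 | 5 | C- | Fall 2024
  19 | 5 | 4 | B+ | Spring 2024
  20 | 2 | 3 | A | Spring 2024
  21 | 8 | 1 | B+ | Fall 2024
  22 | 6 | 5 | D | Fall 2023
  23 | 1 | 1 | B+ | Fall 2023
SELECT DISTINCT grade FROM enrollments

Execution result:
grade
B+
F
B-
D
B
C
C+
A-
A
C-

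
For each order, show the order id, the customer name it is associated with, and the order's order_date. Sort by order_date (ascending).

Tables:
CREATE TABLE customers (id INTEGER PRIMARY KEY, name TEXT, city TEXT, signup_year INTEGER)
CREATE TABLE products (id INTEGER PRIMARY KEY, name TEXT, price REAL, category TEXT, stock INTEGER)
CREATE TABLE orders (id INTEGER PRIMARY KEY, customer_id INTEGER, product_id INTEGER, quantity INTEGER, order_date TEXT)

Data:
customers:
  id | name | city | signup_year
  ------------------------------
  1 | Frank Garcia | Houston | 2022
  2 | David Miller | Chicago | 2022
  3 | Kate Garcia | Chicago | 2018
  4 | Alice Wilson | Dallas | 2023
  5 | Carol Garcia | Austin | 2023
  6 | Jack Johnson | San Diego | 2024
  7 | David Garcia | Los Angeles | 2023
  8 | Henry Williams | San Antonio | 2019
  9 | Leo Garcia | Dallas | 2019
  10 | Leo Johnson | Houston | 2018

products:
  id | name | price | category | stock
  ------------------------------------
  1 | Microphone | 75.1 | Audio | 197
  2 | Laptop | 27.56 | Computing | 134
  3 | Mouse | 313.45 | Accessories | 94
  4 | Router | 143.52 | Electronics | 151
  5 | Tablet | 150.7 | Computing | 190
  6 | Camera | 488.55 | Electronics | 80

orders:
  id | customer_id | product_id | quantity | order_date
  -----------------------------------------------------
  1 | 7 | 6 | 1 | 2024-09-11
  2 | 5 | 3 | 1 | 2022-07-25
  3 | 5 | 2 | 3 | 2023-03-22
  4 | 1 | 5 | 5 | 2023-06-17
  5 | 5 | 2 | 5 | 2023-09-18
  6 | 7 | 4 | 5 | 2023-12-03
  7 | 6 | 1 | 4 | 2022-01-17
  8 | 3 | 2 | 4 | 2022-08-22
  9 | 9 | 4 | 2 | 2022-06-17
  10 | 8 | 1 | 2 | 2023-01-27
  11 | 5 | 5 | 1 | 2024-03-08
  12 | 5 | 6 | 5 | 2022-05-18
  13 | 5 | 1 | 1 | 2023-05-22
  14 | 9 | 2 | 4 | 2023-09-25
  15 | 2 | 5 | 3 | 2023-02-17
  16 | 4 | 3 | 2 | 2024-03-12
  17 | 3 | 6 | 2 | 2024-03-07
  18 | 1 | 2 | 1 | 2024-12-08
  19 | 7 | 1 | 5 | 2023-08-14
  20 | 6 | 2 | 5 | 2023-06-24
SELECT c.id, p.name AS customer, c.order_date FROM orders c JOIN customers p ON c.customer_id = p.id ORDER BY c.order_date ASC

Execution result:
id | customer | order_date
7 | Jack Johnson | 2022-01-17
12 | Carol Garcia | 2022-05-18
9 | Leo Garcia | 2022-06-17
2 | Carol Garcia | 2022-07-25
8 | Kate Garcia | 2022-08-22
10 | Henry Williams | 2023-01-27
15 | David Miller | 2023-02-17
3 | Carol Garcia | 2023-03-22
13 | Carol Garcia | 2023-05-22
4 | Frank Garcia | 2023-06-17
20 | Jack Johnson | 2023-06-24
19 | David Garcia | 2023-08-14
5 | Carol Garcia | 2023-09-18
14 | Leo Garcia | 2023-09-25
6 | David Garcia | 2023-12-03
17 | Kate Garcia | 2024-03-07
11 | Carol Garcia | 2024-03-08
16 | Alice Wilson | 2024-03-12
1 | David Garcia | 2024-09-11
18 | Frank Garcia | 2024-12-08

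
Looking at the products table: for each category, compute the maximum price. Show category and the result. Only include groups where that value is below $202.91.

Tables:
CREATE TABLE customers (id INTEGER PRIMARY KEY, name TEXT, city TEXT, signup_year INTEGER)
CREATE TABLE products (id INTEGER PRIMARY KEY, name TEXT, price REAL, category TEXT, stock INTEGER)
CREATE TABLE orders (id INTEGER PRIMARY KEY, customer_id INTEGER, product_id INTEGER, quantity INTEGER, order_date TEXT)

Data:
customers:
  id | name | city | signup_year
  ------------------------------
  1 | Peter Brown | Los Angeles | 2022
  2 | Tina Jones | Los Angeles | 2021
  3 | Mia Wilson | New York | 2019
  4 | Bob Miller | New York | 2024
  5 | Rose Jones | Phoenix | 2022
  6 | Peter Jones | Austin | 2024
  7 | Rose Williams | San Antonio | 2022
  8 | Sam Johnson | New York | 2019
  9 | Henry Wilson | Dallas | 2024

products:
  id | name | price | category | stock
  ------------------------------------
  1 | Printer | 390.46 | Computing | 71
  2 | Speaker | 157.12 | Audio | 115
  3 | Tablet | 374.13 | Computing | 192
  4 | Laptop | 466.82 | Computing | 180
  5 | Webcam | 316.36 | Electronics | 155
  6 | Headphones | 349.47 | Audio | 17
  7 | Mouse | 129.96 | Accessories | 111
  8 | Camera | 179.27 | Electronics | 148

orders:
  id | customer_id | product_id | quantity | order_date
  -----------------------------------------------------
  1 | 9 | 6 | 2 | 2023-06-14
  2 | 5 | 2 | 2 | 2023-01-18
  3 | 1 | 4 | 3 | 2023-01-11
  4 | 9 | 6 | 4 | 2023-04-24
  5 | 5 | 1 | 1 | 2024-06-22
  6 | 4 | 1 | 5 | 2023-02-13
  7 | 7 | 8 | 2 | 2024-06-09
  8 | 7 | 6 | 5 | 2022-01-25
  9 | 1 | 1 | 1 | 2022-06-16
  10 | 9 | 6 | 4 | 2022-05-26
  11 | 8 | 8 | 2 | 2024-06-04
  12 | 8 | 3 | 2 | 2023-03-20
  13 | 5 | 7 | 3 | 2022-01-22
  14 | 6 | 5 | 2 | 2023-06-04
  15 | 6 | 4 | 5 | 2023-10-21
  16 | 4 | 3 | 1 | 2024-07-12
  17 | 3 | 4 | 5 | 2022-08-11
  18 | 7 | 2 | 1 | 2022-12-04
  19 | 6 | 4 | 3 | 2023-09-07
SELECT category, MAX(price) AS max_price FROM products GROUP BY category HAVING MAX(price) < 202.91

Execution result:
category | max_price
Accessories | 129.96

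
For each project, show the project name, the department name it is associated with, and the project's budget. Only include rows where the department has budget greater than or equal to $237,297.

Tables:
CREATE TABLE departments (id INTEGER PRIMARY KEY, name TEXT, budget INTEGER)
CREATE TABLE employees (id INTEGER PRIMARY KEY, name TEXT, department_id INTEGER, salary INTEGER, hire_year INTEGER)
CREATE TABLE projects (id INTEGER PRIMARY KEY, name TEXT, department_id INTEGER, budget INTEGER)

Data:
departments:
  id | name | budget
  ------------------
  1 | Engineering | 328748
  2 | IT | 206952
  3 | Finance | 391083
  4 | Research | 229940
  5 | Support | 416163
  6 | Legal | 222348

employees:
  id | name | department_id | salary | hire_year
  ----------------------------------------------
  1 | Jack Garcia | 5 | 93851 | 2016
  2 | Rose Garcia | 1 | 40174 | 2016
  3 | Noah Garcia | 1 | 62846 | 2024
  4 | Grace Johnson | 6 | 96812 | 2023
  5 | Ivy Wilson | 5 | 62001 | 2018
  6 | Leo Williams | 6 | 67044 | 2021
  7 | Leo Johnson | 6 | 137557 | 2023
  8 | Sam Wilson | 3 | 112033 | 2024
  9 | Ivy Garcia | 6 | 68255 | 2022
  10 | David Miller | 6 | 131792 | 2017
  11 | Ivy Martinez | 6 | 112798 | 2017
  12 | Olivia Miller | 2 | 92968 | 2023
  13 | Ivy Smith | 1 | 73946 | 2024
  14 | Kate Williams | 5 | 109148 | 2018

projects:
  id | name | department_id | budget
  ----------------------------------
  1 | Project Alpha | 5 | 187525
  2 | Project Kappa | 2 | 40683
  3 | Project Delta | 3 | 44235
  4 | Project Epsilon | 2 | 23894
SELECT c.name, p.name AS department, c.budget FROM projects c JOIN departments p ON c.department_id = p.id WHERE p.budget >= 237297

Execution result:
name | department | budget
Project Alpha | Support | 187525
Project Delta | Finance | 44235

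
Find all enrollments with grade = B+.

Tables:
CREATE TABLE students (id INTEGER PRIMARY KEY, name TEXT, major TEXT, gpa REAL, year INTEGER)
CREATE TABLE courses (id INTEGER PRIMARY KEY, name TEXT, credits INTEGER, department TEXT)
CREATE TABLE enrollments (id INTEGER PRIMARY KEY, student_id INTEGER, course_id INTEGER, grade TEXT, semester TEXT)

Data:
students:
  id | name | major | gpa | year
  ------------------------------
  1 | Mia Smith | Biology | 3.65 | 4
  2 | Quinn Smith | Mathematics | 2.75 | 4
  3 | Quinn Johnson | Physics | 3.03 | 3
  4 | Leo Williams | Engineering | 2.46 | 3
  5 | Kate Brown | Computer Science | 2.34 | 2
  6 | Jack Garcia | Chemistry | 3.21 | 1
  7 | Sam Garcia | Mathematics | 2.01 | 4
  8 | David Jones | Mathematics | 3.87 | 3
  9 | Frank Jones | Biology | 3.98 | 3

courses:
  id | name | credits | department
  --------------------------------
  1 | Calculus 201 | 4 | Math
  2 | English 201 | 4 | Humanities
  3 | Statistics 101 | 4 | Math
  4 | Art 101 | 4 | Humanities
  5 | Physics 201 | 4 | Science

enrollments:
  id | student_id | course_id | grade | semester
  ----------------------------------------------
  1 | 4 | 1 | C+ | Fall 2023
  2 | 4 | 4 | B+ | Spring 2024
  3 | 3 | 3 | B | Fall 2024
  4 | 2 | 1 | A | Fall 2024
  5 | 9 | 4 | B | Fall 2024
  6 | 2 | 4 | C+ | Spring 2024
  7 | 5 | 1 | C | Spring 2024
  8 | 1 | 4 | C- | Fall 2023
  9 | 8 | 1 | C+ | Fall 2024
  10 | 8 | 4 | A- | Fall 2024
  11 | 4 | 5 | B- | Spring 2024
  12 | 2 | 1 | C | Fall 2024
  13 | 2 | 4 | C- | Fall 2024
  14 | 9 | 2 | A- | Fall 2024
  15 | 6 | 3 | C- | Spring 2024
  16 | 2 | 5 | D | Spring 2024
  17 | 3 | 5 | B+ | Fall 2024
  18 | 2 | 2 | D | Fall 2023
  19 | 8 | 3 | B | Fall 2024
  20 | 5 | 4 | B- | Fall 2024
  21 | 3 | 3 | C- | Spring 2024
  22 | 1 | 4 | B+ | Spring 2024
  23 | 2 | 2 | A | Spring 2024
SELECT id, grade FROM enrollments WHERE grade = 'B+'

Execution result:
id | grade
2 | B+
17 | B+
22 | B+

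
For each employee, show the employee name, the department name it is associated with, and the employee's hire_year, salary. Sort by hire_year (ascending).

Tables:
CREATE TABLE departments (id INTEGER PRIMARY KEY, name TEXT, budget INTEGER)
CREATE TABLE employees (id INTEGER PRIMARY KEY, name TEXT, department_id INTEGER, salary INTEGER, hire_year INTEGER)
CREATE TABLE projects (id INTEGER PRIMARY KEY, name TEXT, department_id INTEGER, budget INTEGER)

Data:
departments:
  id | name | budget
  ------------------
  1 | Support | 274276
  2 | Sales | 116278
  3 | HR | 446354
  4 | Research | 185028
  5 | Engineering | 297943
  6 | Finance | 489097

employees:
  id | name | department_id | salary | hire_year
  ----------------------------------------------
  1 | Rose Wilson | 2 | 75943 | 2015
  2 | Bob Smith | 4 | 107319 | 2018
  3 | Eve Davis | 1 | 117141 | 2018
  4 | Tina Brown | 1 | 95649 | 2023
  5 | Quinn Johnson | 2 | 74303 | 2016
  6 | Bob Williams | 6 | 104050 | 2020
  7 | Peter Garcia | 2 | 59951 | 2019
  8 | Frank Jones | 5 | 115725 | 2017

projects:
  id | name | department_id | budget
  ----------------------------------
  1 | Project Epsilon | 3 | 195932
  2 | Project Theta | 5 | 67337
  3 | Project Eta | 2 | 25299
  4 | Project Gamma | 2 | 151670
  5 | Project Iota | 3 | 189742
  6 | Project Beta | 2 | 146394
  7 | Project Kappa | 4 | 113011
SELECT c.name, p.name AS department, c.hire_year, c.salary FROM employees c JOIN departments p ON c.department_id = p.id ORDER BY c.hire_year ASC

Execution result:
name | department | hire_year | salary
Rose Wilson | Sales | 2015 | 75943
Quinn Johnson | Sales | 2016 | 74303
Frank Jones | Engineering | 2017 | 115725
Bob Smith | Research | 2018 | 107319
Eve Davis | Support | 2018 | 117141
Peter Garcia | Sales | 2019 | 59951
Bob Williams | Finance | 2020 | 104050
Tina Brown | Support | 2023 | 95649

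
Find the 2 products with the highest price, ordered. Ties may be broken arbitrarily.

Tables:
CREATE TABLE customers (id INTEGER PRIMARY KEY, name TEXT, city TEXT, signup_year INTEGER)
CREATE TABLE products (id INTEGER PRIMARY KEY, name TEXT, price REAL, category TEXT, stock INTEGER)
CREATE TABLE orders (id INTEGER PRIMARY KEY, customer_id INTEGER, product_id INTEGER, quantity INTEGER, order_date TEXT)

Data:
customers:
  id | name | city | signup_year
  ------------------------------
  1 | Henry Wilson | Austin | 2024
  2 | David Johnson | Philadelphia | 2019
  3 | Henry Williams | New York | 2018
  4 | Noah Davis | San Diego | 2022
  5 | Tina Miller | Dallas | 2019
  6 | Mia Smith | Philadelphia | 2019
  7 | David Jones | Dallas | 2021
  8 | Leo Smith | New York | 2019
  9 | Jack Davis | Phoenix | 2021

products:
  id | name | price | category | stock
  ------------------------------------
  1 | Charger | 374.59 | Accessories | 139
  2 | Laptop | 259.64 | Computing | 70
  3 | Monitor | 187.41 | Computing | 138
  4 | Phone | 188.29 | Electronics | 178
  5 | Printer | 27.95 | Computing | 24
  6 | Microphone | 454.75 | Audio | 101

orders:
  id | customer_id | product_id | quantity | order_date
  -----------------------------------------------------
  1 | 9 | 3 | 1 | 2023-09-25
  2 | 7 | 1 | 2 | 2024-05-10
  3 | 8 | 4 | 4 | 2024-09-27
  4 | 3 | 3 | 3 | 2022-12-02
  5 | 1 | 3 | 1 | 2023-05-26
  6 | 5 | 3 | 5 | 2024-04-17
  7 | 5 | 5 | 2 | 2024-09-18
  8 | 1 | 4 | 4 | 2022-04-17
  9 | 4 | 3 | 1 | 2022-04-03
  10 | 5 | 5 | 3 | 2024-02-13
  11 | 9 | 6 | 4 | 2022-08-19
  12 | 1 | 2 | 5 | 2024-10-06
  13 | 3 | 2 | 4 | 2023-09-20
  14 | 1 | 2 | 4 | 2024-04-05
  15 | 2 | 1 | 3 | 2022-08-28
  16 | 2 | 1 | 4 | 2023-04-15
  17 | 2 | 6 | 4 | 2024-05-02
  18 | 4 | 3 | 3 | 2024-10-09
SELECT name, price FROM products ORDER BY price DESC LIMIT 2

Execution result:
name | price
Microphone | 454.75
Charger | 374.59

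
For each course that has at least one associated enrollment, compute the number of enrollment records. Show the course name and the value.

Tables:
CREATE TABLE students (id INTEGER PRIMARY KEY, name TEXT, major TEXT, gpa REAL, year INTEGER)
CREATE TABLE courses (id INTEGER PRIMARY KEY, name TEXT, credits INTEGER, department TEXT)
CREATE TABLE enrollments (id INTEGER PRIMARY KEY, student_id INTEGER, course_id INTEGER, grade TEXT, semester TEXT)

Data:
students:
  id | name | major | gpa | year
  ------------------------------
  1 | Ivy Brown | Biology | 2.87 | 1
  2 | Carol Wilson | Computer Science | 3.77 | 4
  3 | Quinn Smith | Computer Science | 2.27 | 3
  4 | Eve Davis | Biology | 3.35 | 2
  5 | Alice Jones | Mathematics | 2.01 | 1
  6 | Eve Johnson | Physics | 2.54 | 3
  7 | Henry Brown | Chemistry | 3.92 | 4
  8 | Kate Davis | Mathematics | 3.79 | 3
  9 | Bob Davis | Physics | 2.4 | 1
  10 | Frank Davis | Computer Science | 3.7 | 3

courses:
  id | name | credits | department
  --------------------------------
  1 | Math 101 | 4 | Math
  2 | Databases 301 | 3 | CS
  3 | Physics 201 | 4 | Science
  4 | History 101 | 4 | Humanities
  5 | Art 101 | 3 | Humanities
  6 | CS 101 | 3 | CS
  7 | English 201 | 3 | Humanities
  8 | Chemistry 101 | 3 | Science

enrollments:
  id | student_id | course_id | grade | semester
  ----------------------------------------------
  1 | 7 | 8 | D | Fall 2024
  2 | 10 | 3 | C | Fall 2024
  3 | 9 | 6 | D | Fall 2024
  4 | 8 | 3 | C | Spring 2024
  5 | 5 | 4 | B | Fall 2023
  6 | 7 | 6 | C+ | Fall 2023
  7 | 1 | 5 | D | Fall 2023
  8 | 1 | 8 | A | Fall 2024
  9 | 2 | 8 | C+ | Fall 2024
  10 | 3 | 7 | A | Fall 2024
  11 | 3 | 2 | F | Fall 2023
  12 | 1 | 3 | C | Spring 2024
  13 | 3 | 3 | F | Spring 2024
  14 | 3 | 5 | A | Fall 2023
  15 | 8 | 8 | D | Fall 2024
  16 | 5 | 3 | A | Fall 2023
SELECT p.name, COUNT(*) AS n FROM enrollments c JOIN courses p ON c.course_id = p.id GROUP BY p.id, p.name

Execution result:
name | n
Databases 301 | 1
Physics 201 | 5
History 101 | 1
Art 101 | 2
CS 101 | 2
English 201 | 1
Chemistry 101 | 4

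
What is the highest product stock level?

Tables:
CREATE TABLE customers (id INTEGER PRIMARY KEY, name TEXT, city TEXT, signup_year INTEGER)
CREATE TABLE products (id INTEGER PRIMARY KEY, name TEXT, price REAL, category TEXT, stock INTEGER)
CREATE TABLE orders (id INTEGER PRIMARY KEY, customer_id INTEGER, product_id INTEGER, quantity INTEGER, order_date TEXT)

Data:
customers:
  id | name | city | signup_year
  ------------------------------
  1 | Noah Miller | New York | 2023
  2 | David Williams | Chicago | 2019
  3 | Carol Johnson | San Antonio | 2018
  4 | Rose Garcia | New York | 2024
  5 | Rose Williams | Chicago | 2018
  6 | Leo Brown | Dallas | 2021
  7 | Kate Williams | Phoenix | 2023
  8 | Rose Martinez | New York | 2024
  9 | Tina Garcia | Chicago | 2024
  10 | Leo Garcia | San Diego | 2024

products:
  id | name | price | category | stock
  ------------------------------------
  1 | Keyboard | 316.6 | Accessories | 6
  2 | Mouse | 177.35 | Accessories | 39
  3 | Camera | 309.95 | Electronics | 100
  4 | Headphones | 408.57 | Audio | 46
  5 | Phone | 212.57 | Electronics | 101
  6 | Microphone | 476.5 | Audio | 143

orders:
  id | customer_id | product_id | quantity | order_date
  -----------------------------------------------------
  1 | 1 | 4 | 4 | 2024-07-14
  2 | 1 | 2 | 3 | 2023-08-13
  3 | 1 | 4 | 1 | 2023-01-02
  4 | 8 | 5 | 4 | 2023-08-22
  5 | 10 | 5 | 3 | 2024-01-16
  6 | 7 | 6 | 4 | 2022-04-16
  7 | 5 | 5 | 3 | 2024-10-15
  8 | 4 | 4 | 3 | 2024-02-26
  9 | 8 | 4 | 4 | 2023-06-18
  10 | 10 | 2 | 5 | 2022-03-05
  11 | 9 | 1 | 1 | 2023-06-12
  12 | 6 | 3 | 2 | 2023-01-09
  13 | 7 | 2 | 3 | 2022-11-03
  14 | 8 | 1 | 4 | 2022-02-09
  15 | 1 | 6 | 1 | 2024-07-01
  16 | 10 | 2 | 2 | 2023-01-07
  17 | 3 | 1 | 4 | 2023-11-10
SELECT MAX(stock) FROM products

Execution result:
143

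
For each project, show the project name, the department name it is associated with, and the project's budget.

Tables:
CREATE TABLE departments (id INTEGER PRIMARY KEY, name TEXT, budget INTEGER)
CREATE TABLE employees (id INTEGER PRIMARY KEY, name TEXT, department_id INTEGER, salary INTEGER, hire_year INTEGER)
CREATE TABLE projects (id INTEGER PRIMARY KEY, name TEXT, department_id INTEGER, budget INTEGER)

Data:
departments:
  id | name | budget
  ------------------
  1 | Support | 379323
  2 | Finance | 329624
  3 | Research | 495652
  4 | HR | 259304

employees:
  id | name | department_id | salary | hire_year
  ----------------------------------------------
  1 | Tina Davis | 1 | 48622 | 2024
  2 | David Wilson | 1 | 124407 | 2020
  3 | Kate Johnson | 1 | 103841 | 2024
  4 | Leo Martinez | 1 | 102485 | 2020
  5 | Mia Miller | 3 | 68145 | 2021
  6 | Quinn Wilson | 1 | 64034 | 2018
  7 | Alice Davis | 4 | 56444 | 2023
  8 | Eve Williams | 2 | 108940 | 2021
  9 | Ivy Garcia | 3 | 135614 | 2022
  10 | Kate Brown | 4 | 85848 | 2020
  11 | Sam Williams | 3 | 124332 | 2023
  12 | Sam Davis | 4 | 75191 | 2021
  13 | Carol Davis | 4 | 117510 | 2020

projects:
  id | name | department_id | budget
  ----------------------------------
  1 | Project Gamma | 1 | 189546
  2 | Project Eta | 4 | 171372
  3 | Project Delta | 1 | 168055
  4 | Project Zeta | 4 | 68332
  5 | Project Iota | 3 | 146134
SELECT c.name, p.name AS department, c.budget FROM projects c JOIN departments p ON c.department_id = p.id

Execution result:
name | department | budget
Project Gamma | Support | 189546
Project Eta | HR | 171372
Project Delta | Support | 168055
Project Zeta | HR | 68332
Project Iota | Research | 146134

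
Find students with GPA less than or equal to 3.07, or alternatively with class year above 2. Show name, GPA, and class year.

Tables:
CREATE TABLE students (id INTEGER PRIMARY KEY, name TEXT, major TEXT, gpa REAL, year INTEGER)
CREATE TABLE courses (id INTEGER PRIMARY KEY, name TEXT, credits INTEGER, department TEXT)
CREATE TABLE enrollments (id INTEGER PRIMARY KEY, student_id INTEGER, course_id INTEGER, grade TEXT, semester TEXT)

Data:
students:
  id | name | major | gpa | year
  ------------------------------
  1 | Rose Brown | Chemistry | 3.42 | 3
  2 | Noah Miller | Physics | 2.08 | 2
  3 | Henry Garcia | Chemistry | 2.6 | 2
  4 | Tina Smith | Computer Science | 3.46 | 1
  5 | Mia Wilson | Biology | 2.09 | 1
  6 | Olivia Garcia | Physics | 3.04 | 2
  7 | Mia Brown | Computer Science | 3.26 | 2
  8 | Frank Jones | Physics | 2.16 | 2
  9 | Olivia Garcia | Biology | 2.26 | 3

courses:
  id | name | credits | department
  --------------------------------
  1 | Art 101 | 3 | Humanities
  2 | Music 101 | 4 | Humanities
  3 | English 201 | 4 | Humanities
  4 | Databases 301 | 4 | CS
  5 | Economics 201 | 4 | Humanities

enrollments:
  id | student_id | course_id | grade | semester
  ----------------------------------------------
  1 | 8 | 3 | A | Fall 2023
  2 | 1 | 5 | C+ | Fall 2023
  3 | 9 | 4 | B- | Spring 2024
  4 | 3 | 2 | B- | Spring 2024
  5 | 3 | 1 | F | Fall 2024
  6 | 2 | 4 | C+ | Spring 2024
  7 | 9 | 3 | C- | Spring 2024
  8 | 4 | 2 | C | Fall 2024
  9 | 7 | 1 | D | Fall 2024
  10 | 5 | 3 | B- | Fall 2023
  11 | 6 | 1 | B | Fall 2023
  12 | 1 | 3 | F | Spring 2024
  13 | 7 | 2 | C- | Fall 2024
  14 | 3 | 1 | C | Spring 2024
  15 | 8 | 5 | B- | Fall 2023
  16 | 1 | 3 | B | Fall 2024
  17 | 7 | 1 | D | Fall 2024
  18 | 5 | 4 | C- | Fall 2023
SELECT name, gpa, year FROM students WHERE gpa <= 3.07 OR year > 2

Execution result:
name | gpa | year
Rose Brown | 3.42 | 3
Noah Miller | 2.08 | 2
Henry Garcia | 2.60 | 2
Mia Wilson | 2.09 | 1
Olivia Garcia | 3.04 | 2
Frank Jones | 2.16 | 2
Olivia Garcia | 2.26 | 3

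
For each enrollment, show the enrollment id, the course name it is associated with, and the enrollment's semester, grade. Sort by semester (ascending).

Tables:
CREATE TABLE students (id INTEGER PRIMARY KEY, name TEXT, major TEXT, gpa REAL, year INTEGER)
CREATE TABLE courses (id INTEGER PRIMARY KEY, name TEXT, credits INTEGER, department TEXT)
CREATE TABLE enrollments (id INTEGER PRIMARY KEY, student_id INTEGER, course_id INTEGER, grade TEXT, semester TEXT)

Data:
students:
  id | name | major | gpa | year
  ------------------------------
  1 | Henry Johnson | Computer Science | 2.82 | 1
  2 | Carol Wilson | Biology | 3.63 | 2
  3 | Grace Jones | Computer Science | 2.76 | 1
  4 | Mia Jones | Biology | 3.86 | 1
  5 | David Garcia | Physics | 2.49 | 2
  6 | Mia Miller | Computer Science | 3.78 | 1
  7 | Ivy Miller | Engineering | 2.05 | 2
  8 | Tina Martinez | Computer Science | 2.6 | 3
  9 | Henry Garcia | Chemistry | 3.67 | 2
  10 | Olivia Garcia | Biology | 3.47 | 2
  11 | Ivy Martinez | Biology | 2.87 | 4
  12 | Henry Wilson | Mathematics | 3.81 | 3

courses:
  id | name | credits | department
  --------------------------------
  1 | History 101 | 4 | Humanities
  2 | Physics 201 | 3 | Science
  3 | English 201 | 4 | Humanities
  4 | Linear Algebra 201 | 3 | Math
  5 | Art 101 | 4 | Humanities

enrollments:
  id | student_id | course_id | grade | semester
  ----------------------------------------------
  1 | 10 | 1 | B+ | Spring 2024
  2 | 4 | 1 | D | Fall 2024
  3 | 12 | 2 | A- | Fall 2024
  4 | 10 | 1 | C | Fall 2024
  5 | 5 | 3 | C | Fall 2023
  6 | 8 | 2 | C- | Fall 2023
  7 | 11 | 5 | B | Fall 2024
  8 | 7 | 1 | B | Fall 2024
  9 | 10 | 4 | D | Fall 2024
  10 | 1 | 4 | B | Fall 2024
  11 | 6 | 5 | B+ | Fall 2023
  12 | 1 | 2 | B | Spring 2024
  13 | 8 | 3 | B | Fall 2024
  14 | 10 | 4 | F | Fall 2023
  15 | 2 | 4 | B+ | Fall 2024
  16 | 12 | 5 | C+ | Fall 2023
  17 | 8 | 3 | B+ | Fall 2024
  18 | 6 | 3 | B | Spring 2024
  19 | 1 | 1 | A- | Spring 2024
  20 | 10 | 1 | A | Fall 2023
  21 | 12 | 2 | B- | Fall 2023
SELECT c.id, p.name AS course, c.semester, c.grade FROM enrollments c JOIN courses p ON c.course_id = p.id ORDER BY c.semester ASC

Execution result:
id | course | semester | grade
5 | English 201 | Fall 2023 | C
6 | Physics 201 | Fall 2023 | C-
11 | Art 101 | Fall 2023 | B+
14 | Linear Algebra 201 | Fall 2023 | F
16 | Art 101 | Fall 2023 | C+
20 | History 101 | Fall 2023 | A
21 | Physics 201 | Fall 2023 | B-
2 | History 101 | Fall 2024 | D
3 | Physics 201 | Fall 2024 | A-
4 | History 101 | Fall 2024 | C
7 | Art 101 | Fall 2024 | B
8 | History 101 | Fall 2024 | B
9 | Linear Algebra 201 | Fall 2024 | D
10 | Linear Algebra 201 | Fall 2024 | B
13 | English 201 | Fall 2024 | B
15 | Linear Algebra 201 | Fall 2024 | B+
17 | English 201 | Fall 2024 | B+
1 | History 101 | Spring 2024 | B+
12 | Physics 201 | Spring 2024 | B
18 | English 201 | Spring 2024 | B
19 | History 101 | Spring 2024 | A-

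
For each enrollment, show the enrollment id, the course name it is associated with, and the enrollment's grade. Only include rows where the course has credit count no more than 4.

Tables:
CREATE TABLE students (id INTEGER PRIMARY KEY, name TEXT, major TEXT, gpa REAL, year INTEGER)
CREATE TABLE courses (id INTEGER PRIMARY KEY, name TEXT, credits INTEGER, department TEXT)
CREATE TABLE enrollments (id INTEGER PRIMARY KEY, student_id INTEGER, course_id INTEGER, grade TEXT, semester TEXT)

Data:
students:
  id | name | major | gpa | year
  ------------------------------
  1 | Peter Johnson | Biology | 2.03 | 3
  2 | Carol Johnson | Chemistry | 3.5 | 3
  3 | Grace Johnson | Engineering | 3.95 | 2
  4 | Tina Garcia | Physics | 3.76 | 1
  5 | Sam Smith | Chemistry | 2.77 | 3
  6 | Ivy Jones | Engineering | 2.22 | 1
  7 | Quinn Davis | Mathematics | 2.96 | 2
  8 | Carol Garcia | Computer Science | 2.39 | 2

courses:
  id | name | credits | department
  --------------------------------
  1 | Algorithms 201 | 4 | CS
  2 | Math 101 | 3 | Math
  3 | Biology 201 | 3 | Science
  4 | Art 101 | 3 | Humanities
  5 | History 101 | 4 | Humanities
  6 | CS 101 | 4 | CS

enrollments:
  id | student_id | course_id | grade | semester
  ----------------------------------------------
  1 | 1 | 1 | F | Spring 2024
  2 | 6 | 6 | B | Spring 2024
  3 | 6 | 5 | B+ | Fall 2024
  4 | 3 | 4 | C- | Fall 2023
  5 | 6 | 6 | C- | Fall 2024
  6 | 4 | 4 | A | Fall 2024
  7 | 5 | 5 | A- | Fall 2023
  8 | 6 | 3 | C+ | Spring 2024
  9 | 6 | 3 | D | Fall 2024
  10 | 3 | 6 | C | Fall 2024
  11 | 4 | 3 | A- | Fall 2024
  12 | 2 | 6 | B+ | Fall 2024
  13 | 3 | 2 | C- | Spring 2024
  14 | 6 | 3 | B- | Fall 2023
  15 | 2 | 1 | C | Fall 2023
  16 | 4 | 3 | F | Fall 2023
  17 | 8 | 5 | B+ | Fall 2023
SELECT c.id, p.name AS course, c.grade FROM enrollments c JOIN courses p ON c.course_id = p.id WHERE p.credits <= 4

Execution result:
id | course | grade
1 | Algorithms 201 | F
2 | CS 101 | B
3 | History 101 | B+
4 | Art 101 | C-
5 | CS 101 | C-
6 | Art 101 | A
7 | History 101 | A-
8 | Biology 201 | C+
9 | Biology 201 | D
10 | CS 101 | C
11 | Biology 201 | A-
12 | CS 101 | B+
13 | Math 101 | C-
14 | Biology 201 | B-
15 | Algorithms 201 | C
16 | Biology 201 | F
17 | History 101 | B+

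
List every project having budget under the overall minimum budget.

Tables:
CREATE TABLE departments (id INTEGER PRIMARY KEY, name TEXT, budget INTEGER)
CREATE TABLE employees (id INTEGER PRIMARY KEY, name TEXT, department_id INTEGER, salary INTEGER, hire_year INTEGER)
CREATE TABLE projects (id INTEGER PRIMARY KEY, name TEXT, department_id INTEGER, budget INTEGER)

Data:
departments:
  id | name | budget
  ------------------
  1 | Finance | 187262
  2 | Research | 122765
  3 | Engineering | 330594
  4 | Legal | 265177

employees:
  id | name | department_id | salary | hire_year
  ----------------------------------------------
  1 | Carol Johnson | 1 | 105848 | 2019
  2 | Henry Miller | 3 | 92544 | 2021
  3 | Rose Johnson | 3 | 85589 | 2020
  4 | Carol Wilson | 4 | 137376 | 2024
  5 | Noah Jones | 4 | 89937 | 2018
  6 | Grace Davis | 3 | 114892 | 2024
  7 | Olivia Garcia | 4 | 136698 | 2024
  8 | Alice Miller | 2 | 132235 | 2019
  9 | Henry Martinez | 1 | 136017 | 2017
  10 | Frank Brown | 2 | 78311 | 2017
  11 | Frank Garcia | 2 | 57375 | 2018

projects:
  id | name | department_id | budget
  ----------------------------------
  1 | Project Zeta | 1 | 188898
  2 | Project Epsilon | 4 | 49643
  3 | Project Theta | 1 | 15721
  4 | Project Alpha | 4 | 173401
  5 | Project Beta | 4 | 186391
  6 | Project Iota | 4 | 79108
SELECT name, budget FROM projects WHERE budget < (SELECT MIN(budget) FROM projects)

Execution result:
(no rows)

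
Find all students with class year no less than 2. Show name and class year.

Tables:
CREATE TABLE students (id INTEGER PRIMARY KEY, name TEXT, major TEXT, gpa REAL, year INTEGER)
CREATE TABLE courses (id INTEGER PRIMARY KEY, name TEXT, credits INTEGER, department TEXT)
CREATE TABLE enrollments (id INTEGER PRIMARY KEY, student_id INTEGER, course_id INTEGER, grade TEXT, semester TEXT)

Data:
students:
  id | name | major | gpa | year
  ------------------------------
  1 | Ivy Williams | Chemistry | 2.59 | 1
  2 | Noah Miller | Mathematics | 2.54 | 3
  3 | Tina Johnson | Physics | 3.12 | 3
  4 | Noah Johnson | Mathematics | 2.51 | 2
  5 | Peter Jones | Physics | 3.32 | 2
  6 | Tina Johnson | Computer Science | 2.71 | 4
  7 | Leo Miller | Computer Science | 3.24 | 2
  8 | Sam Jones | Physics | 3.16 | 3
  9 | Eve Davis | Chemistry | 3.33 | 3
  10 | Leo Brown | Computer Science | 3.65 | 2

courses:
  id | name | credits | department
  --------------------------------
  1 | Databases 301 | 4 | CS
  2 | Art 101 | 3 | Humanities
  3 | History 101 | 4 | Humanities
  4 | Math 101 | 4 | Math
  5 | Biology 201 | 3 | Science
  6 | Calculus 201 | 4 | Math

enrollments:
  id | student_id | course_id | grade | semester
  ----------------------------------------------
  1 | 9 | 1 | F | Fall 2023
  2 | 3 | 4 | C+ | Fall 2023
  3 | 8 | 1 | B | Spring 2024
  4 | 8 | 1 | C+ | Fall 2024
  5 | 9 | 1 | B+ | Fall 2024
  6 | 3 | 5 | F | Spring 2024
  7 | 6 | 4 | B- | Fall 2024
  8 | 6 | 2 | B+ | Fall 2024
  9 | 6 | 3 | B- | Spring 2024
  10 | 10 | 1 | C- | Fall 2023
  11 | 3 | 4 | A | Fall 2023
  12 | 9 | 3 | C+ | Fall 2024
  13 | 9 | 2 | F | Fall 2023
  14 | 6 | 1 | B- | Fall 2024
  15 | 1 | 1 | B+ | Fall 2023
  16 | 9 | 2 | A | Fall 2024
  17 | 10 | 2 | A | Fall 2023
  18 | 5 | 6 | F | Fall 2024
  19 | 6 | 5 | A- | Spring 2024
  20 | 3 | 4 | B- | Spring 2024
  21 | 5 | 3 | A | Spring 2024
SELECT name, year FROM students WHERE year >= 2

Execution result:
name | year
Noah Miller | 3
Tina Johnson | 3
Noah Johnson | 2
Peter Jones | 2
Tina Johnson | 4
Leo Miller | 2
Sam Jones | 3
Eve Davis | 3
Leo Brown | 2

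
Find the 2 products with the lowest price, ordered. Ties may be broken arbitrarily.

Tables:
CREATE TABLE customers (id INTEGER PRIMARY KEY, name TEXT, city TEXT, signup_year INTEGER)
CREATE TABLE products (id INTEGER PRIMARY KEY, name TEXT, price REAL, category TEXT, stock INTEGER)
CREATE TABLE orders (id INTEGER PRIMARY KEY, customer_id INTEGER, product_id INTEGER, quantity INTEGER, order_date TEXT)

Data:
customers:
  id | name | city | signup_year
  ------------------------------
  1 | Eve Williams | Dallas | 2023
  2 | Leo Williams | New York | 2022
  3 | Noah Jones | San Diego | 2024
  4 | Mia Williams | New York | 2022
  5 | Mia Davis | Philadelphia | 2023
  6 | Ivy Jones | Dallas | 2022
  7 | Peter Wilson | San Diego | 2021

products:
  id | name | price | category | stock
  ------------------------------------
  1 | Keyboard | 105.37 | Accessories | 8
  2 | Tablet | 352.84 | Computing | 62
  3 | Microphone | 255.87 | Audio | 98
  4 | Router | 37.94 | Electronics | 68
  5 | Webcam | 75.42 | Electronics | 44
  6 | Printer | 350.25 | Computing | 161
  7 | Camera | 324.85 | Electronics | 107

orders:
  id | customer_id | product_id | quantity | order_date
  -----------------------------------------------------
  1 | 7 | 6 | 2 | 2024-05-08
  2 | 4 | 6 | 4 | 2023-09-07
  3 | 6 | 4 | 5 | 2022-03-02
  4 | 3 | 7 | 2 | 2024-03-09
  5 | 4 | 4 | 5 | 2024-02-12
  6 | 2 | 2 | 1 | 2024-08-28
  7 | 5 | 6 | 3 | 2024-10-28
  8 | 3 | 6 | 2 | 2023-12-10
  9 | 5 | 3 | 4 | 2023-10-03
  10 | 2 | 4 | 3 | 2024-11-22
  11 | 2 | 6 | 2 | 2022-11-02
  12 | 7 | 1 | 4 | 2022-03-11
SELECT name, price FROM products ORDER BY price ASC LIMIT 2

Execution result:
name | price
Router | 37.94
Webcam | 75.42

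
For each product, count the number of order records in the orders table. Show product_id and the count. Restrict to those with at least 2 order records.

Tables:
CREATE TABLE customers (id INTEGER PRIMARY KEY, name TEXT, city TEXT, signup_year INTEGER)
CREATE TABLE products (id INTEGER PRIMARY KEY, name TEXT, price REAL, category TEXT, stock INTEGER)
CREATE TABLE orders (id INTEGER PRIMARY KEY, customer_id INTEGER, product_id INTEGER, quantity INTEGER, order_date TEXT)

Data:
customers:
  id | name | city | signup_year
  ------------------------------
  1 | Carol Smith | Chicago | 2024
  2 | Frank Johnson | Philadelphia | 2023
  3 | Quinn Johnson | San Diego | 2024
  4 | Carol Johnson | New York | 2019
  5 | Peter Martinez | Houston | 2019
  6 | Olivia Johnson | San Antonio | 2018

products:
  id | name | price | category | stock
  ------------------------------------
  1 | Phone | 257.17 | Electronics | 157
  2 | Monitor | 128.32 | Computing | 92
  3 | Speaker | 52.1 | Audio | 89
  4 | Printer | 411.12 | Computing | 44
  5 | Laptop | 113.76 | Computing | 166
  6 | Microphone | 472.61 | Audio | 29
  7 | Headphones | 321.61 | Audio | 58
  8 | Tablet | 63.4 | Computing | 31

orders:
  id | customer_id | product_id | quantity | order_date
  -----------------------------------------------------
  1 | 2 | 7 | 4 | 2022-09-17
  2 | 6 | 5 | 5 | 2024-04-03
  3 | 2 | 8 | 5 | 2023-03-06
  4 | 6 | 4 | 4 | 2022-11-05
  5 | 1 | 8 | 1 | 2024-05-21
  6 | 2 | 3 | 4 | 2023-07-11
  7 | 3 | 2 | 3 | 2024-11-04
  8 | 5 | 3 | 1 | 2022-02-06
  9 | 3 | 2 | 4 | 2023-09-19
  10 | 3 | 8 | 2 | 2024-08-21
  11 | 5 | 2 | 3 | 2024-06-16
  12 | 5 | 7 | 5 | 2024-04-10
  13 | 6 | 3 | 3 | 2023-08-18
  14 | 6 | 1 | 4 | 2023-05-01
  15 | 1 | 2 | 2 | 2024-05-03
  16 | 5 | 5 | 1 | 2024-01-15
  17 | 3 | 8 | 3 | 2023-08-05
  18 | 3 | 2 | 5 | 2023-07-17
SELECT product_id, COUNT(*) AS order_count FROM orders GROUP BY product_id HAVING COUNT(*) >= 2

Execution result:
product_id | order_count
2 | 5
3 | 3
5 | 2
7 | 2
8 | 4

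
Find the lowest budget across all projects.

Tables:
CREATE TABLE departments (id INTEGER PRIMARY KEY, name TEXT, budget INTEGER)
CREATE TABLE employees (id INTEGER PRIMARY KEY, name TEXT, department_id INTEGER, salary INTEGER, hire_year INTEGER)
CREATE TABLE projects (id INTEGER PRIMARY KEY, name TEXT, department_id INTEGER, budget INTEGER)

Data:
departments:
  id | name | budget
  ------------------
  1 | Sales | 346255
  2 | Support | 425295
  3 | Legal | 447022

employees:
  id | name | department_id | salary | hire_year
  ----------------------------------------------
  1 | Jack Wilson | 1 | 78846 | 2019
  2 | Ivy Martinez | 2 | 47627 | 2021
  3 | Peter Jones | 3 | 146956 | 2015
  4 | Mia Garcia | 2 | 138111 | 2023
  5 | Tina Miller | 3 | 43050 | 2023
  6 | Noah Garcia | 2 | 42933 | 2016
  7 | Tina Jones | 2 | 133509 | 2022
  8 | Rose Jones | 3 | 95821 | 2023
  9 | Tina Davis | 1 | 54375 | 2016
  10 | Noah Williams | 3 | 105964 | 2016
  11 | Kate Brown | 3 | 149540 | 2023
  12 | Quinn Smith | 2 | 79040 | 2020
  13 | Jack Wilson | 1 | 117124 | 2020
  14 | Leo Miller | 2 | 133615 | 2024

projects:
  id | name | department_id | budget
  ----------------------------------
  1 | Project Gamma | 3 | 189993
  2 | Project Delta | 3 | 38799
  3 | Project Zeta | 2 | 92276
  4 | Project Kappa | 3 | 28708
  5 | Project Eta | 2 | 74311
SELECT MIN(budget) FROM projects

Execution result:
28708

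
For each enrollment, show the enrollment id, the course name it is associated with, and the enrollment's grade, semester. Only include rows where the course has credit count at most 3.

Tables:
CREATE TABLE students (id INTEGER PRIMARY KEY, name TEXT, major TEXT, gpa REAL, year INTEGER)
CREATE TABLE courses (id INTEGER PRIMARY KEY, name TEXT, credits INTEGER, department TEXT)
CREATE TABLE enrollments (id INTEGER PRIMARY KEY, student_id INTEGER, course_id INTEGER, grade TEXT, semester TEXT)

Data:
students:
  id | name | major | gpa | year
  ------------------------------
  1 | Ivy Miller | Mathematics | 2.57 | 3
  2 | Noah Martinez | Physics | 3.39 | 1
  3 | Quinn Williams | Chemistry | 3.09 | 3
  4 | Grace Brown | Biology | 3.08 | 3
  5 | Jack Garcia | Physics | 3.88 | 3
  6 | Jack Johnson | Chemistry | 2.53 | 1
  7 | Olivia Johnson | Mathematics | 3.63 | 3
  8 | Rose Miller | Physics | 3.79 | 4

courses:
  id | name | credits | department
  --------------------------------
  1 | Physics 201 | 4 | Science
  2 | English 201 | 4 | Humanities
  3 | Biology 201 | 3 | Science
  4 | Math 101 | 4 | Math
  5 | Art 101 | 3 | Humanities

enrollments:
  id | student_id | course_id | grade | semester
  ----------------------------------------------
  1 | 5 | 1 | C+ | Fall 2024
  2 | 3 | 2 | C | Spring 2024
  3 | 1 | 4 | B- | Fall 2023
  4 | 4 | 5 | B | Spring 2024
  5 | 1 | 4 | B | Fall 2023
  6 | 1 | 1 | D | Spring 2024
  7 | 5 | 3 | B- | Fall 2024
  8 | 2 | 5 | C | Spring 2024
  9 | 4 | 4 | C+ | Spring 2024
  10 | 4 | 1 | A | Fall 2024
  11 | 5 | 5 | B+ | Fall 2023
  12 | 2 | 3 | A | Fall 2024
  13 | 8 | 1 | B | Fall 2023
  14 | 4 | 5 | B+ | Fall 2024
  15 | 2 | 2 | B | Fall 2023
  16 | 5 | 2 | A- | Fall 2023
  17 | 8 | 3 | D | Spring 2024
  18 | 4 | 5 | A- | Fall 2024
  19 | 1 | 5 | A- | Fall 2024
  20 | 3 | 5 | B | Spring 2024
SELECT c.id, p.name AS course, c.grade, c.semester FROM enrollments c JOIN courses p ON c.course_id = p.id WHERE p.credits <= 3

Execution result:
id | course | grade | semester
4 | Art 101 | B | Spring 2024
7 | Biology 201 | B- | Fall 2024
8 | Art 101 | C | Spring 2024
11 | Art 101 | B+ | Fall 2023
12 | Biology 201 | A | Fall 2024
14 | Art 101 | B+ | Fall 2024
17 | Biology 201 | D | Spring 2024
18 | Art 101 | A- | Fall 2024
19 | Art 101 | A- | Fall 2024
20 | Art 101 | B | Spring 2024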